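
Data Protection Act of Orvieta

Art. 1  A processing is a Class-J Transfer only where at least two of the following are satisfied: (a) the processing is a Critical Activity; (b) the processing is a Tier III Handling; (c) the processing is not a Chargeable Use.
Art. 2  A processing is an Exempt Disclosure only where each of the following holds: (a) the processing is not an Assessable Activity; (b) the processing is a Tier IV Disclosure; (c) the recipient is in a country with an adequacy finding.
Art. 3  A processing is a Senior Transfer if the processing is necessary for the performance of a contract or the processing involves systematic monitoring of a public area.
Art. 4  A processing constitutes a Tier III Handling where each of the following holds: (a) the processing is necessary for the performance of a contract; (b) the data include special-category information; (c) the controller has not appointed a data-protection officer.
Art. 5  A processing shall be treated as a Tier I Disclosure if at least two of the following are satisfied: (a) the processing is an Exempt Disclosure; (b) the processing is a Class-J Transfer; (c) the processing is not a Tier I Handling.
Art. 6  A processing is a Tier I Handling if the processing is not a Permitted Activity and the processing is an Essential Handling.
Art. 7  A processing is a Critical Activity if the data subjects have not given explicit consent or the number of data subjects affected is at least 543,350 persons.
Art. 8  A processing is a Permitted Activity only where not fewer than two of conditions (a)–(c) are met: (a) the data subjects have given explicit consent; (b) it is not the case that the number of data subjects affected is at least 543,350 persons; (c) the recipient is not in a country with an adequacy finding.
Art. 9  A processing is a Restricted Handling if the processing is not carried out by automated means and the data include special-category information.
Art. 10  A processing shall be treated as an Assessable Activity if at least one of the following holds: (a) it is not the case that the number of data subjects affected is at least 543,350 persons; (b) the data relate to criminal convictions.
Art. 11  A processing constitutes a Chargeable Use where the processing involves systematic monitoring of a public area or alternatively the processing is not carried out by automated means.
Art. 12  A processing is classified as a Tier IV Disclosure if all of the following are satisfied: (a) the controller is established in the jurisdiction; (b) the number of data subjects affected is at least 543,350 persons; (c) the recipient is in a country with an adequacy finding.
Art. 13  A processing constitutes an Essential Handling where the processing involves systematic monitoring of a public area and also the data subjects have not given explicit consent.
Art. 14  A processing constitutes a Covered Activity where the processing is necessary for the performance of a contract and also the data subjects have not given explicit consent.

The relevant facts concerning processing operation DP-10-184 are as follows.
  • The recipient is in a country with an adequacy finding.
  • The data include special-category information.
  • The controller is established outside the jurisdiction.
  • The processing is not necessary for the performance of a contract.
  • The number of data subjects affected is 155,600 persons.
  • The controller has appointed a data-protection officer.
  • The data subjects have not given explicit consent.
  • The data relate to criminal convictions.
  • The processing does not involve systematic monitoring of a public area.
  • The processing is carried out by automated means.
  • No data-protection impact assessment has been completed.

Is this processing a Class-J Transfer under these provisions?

Yes

Under article 7: the data subjects have not given explicit consent? yes; or number of data subjects affected: 155,600 persons ≥ 543,350 persons? no. So the processing is a Critical Activity.
Under article 4: the processing is necessary for the performance of a contract? no; and the data include special-category information? yes; and the controller has not appointed a data-protection officer? no. So the processing is not a Tier III Handling.
Under article 11: the processing involves systematic monitoring of a public area? no; or the processing is not carried out by automated means? no. So the processing is not a Chargeable Use.
Under article 1: Critical Activity (article 7)? yes; Tier III Handling (article 4)? no; not a Chargeable Use (article 11)? yes — 2 of 3 hold (need ≥2) → satisfied.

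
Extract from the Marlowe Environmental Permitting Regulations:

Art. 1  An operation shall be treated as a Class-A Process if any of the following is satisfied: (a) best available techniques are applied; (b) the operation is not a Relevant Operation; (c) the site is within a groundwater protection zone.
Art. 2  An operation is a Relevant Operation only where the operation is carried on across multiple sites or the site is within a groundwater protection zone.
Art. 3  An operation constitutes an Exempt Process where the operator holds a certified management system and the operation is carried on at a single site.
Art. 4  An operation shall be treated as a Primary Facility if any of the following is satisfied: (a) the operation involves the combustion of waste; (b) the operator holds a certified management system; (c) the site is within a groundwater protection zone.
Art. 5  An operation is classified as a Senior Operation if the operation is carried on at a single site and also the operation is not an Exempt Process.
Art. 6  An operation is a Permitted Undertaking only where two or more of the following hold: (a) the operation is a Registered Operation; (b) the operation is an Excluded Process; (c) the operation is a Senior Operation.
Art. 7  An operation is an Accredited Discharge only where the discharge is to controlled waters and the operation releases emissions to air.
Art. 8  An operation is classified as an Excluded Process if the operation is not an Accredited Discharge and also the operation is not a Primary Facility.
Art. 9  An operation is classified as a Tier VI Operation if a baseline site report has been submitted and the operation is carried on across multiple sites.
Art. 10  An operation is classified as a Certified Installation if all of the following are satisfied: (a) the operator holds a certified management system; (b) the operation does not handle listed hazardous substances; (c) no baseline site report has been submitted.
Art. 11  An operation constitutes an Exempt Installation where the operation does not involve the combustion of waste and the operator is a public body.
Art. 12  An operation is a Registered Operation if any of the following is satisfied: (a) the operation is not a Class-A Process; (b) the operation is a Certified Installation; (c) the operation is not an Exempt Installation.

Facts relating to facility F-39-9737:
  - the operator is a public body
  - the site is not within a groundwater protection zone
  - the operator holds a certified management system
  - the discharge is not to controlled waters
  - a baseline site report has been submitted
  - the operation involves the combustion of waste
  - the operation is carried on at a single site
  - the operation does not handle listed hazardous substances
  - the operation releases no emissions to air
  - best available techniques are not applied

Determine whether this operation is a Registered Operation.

article 2 — Relevant Operation: [the operation is carried on across multiple sites? no] OR [the site is within a groundwater protection zone? no] → not satisfied.
article 1 — Class-A Process: [best available techniques are applied? no] OR [not a Relevant Operation (article 2)? yes] OR [the site is within a groundwater protection zone? no] → satisfied.
article 10 — Certified Installation: [the operator holds a certified management system? yes] AND [the operation does not handle listed hazardous substances? yes] AND [no baseline site report has been submitted? no] → not satisfied.
article 11 — Exempt Installation: [the operation does not involve the combustion of waste? no] AND [the operator is a public body? yes] → not satisfied.
article 12 — Registered Operation: [not a Class-A Process (article 1)? no] OR [Certified Installation (article 10)? no] OR [not an Exempt Installation (article 11)? yes] → satisfied.

Yes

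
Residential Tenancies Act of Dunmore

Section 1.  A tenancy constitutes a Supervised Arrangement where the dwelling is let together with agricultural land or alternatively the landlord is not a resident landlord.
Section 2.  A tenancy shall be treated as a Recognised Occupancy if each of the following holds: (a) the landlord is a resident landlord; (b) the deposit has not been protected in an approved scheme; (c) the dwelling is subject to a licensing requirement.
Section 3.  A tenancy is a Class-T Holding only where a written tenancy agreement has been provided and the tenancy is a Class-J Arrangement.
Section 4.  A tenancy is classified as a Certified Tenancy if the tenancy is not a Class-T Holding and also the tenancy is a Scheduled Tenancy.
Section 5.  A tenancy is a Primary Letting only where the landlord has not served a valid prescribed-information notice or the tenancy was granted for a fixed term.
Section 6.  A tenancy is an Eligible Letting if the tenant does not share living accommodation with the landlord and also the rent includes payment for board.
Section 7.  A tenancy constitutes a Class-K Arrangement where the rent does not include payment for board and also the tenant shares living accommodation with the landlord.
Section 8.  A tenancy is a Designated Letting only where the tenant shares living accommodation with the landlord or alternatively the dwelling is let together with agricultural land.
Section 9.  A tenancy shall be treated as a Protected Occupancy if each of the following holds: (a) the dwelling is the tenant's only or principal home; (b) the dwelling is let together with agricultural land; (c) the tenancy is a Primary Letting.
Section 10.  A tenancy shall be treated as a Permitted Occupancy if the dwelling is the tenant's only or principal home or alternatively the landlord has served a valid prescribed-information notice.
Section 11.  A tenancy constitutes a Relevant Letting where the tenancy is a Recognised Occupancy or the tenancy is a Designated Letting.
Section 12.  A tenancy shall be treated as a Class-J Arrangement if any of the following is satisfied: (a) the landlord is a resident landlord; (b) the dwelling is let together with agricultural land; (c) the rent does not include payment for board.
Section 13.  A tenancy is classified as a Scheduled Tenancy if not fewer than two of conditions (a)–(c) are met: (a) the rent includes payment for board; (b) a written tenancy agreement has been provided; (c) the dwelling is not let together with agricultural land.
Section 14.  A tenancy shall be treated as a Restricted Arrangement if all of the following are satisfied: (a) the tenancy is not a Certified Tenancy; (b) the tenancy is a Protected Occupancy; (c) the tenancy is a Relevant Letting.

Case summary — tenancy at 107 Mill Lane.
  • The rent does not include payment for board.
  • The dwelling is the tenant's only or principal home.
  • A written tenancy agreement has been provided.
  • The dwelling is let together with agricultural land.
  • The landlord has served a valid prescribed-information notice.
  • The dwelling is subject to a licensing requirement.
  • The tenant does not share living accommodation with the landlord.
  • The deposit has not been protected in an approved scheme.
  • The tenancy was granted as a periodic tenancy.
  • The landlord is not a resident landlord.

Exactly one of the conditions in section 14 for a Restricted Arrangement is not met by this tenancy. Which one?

Protected Occupancy

section 12 — Class-J Arrangement: [the landlord is a resident landlord? no] OR [the dwelling is let together with agricultural land? yes] OR [the rent does not include payment for board? yes] → satisfied.
section 3 — Class-T Holding: [a written tenancy agreement has been provided? yes] AND [Class-J Arrangement (section 12)? yes] → satisfied.
section 13 — Scheduled Tenancy: the rent includes payment for board? no; a written tenancy agreement has been provided? yes; the dwelling is not let together with agricultural land? no — 1 of 3 hold (need ≥2) → not satisfied.
section 4 — Certified Tenancy: [not a Class-T Holding (section 3)? no] AND [Scheduled Tenancy (section 13)? no] → not satisfied.
section 5 — Primary Letting: [the landlord has not served a valid prescribed-information notice? no] OR [the tenancy was granted for a fixed term? no] → not satisfied.
section 9 — Protected Occupancy: [the dwelling is the tenant's only or principal home? yes] AND [the dwelling is let together with agricultural land? yes] AND [Primary Letting (section 5)? no] → not satisfied.
section 2 — Recognised Occupancy: [the landlord is a resident landlord? no] AND [the deposit has not been protected in an approved scheme? yes] AND [the dwelling is subject to a licensing requirement? yes] → not satisfied.
section 8 — Designated Letting: [the tenant shares living accommodation with the landlord? no] OR [the dwelling is let together with agricultural land? yes] → satisfied.
section 11 — Relevant Letting: [Recognised Occupancy (section 2)? no] OR [Designated Letting (section 8)? yes] → satisfied.
section 14 — Restricted Arrangement: [not a Certified Tenancy (section 4)? yes] AND [Protected Occupancy (section 9)? no] AND [Relevant Letting (section 11)? yes] → not satisfied.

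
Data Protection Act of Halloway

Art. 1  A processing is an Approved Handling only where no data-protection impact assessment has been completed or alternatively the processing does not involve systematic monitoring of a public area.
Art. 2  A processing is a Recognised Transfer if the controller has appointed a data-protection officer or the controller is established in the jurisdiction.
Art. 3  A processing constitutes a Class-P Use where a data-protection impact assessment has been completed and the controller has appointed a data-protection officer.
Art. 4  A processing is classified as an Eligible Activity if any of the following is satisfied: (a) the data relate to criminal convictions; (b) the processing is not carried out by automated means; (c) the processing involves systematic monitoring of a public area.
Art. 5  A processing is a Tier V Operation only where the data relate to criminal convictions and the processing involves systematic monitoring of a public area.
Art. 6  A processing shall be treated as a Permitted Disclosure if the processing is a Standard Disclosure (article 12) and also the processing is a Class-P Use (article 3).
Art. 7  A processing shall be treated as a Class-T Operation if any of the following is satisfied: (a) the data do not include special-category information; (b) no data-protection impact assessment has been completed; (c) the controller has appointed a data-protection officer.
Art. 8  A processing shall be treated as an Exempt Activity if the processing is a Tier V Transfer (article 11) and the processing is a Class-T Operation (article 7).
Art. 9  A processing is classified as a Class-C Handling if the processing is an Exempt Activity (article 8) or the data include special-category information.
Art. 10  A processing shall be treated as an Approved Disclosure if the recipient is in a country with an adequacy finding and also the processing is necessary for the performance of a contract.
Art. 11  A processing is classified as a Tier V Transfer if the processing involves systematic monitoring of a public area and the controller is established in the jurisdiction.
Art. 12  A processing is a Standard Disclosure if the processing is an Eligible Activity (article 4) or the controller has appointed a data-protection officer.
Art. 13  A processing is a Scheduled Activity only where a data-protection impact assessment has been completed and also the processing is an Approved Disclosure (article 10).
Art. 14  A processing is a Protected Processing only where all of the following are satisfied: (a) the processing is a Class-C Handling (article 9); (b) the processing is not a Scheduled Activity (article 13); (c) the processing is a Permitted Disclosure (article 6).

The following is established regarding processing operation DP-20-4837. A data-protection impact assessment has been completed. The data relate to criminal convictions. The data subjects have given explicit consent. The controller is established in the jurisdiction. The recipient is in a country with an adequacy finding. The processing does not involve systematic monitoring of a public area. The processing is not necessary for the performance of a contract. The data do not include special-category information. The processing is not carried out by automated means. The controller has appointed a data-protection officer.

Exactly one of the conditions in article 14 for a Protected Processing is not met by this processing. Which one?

article 11 — Tier V Transfer: [the processing involves systematic monitoring of a public area? no] AND [the controller is established in the jurisdiction? yes] → not satisfied.
article 7 — Class-T Operation: [the data do not include special-category information? yes] OR [no data-protection impact assessment has been completed? no] OR [the controller has appointed a data-protection officer? yes] → satisfied.
article 8 — Exempt Activity: [Tier V Transfer (article 11)? no] AND [Class-T Operation (article 7)? yes] → not satisfied.
article 9 — Class-C Handling: [Exempt Activity (article 8)? no] OR [the data include special-category information? no] → not satisfied.
article 10 — Approved Disclosure: [the recipient is in a country with an adequacy finding? yes] AND [the processing is necessary for the performance of a contract? no] → not satisfied.
article 13 — Scheduled Activity: [a data-protection impact assessment has been completed? yes] AND [Approved Disclosure (article 10)? no] → not satisfied.
article 4 — Eligible Activity: [the data relate to criminal convictions? yes] OR [the processing is not carried out by automated means? yes] OR [the processing involves systematic monitoring of a public area? no] → satisfied.
article 12 — Standard Disclosure: [Eligible Activity (article 4)? yes] OR [the controller has appointed a data-protection officer? yes] → satisfied.
article 3 — Class-P Use: [a data-protection impact assessment has been completed? yes] AND [the controller has appointed a data-protection officer? yes] → satisfied.
article 6 — Permitted Disclosure: [Standard Disclosure (article 12)? yes] AND [Class-P Use (article 3)? yes] → satisfied.
article 14 — Protected Processing: [Class-C Handling (article 9)? no] AND [not a Scheduled Activity (article 13)? yes] AND [Permitted Disclosure (article 6)? yes] → not satisfied.

Class-C Handling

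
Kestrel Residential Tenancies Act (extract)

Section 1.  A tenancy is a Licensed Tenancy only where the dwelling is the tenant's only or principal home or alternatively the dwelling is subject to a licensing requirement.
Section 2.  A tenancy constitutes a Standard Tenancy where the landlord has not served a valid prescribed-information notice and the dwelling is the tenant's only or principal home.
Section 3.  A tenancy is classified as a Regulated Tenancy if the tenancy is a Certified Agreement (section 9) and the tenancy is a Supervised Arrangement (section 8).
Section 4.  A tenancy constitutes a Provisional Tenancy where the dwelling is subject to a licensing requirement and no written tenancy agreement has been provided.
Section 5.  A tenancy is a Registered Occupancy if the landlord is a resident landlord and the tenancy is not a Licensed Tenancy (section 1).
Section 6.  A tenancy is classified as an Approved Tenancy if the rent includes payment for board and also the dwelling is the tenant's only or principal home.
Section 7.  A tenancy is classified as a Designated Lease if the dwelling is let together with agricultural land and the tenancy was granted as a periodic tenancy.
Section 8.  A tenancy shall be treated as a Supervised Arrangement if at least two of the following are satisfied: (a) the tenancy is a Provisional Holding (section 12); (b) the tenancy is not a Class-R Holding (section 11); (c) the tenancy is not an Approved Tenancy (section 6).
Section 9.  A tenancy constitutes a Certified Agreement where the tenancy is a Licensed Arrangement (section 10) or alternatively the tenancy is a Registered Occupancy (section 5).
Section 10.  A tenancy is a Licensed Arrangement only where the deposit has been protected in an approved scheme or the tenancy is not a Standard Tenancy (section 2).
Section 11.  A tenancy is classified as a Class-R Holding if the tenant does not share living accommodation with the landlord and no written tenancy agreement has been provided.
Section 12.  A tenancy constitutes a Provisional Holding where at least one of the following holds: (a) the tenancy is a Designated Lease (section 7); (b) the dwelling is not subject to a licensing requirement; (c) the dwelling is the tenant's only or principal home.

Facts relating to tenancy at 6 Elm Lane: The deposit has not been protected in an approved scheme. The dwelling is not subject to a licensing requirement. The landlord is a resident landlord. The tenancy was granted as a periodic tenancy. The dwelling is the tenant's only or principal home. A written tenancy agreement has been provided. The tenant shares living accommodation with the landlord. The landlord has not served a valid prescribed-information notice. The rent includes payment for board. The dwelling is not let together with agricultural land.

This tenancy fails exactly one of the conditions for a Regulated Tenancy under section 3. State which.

Certified Agreement

section 2 — Standard Tenancy: [the landlord has not served a valid prescribed-information notice? yes] AND [the dwelling is the tenant's only or principal home? yes] → satisfied.
section 10 — Licensed Arrangement: [the deposit has been protected in an approved scheme? no] OR [not a Standard Tenancy (section 2)? no] → not satisfied.
section 1 — Licensed Tenancy: [the dwelling is the tenant's only or principal home? yes] OR [the dwelling is subject to a licensing requirement? no] → satisfied.
section 5 — Registered Occupancy: [the landlord is a resident landlord? yes] AND [not a Licensed Tenancy (section 1)? no] → not satisfied.
section 9 — Certified Agreement: [Licensed Arrangement (section 10)? no] OR [Registered Occupancy (section 5)? no] → not satisfied.
section 7 — Designated Lease: [the dwelling is let together with agricultural land? no] AND [the tenancy was granted as a periodic tenancy? yes] → not satisfied.
section 12 — Provisional Holding: [Designated Lease (section 7)? no] OR [the dwelling is not subject to a licensing requirement? yes] OR [the dwelling is the tenant's only or principal home? yes] → satisfied.
section 11 — Class-R Holding: [the tenant does not share living accommodation with the landlord? no] AND [no written tenancy agreement has been provided? no] → not satisfied.
section 6 — Approved Tenancy: [the rent includes payment for board? yes] AND [the dwelling is the tenant's only or principal home? yes] → satisfied.
section 8 — Supervised Arrangement: Provisional Holding (section 12)? yes; not a Class-R Holding (section 11)? yes; not an Approved Tenancy (section 6)? no — 2 of 3 hold (need ≥2) → satisfied.
section 3 — Regulated Tenancy: [Certified Agreement (section 9)? no] AND [Supervised Arrangement (section 8)? yes] → not satisfied.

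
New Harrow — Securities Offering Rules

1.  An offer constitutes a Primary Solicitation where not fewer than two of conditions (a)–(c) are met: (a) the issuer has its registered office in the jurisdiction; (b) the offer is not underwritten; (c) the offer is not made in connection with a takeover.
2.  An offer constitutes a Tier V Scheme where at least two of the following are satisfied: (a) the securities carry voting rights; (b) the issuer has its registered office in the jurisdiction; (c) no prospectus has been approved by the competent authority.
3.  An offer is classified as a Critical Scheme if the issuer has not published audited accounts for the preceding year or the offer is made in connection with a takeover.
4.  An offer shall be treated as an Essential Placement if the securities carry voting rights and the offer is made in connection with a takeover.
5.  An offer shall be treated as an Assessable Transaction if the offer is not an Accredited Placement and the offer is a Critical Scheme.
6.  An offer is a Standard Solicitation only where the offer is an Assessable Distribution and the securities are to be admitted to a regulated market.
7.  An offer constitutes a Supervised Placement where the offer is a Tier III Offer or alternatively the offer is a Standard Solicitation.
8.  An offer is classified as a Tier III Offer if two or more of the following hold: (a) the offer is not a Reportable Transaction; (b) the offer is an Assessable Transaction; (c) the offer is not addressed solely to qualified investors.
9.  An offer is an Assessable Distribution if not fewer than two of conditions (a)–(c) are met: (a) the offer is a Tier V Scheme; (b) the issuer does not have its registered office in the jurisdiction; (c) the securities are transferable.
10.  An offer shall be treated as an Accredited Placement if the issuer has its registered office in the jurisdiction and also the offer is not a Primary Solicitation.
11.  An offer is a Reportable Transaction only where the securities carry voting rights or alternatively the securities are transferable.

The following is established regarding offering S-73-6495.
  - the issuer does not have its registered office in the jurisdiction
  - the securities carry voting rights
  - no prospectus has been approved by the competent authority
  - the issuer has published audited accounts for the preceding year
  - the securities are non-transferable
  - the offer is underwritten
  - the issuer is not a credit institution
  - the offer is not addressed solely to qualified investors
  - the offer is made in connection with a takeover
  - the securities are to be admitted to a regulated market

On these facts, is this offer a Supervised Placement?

Yes

paragraph 11 — Reportable Transaction: [the securities carry voting rights? yes] OR [the securities are transferable? no] → satisfied.
paragraph 1 — Primary Solicitation: the issuer has its registered office in the jurisdiction? no; the offer is not underwritten? no; the offer is not made in connection with a takeover? no — 0 of 3 hold (need ≥2) → not satisfied.
paragraph 10 — Accredited Placement: [the issuer has its registered office in the jurisdiction? no] AND [not a Primary Solicitation (paragraph 1)? yes] → not satisfied.
paragraph 3 — Critical Scheme: [the issuer has not published audited accounts for the preceding year? no] OR [the offer is made in connection with a takeover? yes] → satisfied.
paragraph 5 — Assessable Transaction: [not an Accredited Placement (paragraph 10)? yes] AND [Critical Scheme (paragraph 3)? yes] → satisfied.
paragraph 8 — Tier III Offer: not a Reportable Transaction (paragraph 11)? no; Assessable Transaction (paragraph 5)? yes; the offer is not addressed solely to qualified investors? yes — 2 of 3 hold (need ≥2) → satisfied.
paragraph 2 — Tier V Scheme: the securities carry voting rights? yes; the issuer has its registered office in the jurisdiction? no; no prospectus has been approved by the competent authority? yes — 2 of 3 hold (need ≥2) → satisfied.
paragraph 9 — Assessable Distribution: Tier V Scheme (paragraph 2)? yes; the issuer does not have its registered office in the jurisdiction? yes; the securities are transferable? no — 2 of 3 hold (need ≥2) → satisfied.
paragraph 6 — Standard Solicitation: [Assessable Distribution (paragraph 9)? yes] AND [the securities are to be admitted to a regulated market? yes] → satisfied.
paragraph 7 — Supervised Placement: [Tier III Offer (paragraph 8)? yes] OR [Standard Solicitation (paragraph 6)? yes] → satisfied.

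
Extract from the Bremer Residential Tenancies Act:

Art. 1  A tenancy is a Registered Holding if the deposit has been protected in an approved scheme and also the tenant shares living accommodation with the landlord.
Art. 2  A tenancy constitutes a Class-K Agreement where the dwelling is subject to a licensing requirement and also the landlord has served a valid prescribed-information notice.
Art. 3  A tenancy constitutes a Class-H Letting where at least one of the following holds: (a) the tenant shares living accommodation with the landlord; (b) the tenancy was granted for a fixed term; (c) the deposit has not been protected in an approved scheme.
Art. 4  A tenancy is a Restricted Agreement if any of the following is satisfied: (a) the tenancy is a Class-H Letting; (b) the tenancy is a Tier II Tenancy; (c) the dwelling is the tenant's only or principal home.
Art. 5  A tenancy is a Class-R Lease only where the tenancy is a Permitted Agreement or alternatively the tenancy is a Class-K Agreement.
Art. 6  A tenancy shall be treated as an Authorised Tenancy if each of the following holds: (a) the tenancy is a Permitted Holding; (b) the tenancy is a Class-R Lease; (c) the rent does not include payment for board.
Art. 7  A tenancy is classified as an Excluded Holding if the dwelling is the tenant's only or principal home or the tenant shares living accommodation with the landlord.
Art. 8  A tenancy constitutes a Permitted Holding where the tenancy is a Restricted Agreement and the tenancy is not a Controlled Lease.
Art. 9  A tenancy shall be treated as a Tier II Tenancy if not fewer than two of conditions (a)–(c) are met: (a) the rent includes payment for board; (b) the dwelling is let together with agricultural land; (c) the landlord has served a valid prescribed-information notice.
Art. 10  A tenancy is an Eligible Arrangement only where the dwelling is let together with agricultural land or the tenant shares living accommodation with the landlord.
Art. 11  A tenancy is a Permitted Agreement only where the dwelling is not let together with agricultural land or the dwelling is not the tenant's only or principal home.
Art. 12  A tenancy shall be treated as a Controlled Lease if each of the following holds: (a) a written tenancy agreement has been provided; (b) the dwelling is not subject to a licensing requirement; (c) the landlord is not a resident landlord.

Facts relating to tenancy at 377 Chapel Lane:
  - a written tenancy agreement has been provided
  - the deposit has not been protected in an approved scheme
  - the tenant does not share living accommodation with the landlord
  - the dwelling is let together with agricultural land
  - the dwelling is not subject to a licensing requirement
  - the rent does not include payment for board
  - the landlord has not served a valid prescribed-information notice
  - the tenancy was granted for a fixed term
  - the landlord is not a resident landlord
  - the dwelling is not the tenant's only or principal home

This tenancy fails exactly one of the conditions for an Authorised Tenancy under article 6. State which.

Permitted Holding

Under article 3: the tenant shares living accommodation with the landlord? no; or the tenancy was granted for a fixed term? yes; or the deposit has not been protected in an approved scheme? yes. So the tenancy is a Class-H Letting.
Under article 9: the rent includes payment for board? no; the dwelling is let together with agricultural land? yes; the landlord has served a valid prescribed-information notice? no — 1 of 3 hold (need ≥2) → not satisfied.
Under article 4: Class-H Letting (article 3)? yes; or Tier II Tenancy (article 9)? no; or the dwelling is the tenant's only or principal home? no. So the tenancy is a Restricted Agreement.
Under article 12: a written tenancy agreement has been provided? yes; and the dwelling is not subject to a licensing requirement? yes; and the landlord is not a resident landlord? yes. So the tenancy is a Controlled Lease.
Under article 8: Restricted Agreement (article 4)? yes; and not a Controlled Lease (article 12)? no. So the tenancy is not a Permitted Holding.
Under article 11: the dwelling is not let together with agricultural land? no; or the dwelling is not the tenant's only or principal home? yes. So the tenancy is a Permitted Agreement.
Under article 2: the dwelling is subject to a licensing requirement? no; and the landlord has served a valid prescribed-information notice? no. So the tenancy is not a Class-K Agreement.
Under article 5: Permitted Agreement (article 11)? yes; or Class-K Agreement (article 2)? no. So the tenancy is a Class-R Lease.
Under article 6: Permitted Holding (article 8)? no; and Class-R Lease (article 5)? yes; and the rent does not include payment for board? yes. So the tenancy is not an Authorised Tenancy.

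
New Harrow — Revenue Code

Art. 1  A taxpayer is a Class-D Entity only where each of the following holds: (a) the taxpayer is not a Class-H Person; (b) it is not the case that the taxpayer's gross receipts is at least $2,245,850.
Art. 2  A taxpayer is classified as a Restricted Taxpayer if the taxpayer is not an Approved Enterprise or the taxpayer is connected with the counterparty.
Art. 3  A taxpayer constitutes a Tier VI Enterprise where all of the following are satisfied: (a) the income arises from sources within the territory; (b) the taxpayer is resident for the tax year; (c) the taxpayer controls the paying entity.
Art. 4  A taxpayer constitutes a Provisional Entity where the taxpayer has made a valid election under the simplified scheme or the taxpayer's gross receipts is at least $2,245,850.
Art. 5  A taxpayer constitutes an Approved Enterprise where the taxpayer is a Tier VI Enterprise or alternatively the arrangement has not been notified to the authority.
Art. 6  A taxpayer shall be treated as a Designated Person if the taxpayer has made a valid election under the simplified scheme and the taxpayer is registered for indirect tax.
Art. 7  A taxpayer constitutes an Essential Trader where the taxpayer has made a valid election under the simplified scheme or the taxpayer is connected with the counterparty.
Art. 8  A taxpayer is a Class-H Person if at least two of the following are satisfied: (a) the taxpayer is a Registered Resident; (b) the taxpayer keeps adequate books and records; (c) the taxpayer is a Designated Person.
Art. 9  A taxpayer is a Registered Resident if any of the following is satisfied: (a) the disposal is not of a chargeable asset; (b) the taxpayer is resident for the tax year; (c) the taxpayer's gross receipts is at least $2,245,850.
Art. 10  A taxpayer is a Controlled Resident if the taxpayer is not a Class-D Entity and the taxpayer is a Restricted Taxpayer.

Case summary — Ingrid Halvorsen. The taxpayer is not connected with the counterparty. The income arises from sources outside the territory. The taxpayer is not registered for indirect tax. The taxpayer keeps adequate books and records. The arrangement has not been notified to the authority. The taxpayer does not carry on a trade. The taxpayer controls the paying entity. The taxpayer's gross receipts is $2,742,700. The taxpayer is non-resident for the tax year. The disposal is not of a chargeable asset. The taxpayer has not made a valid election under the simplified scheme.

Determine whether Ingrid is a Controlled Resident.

Under article 9: the disposal is not of a chargeable asset? yes; or the taxpayer is resident for the tax year? no; or taxpayer's gross receipts: $2,742,700 ≥ $2,245,850? yes. So the taxpayer is a Registered Resident.
Under article 6: the taxpayer has made a valid election under the simplified scheme? no; and the taxpayer is registered for indirect tax? no. So the taxpayer is not a Designated Person.
Under article 8: Registered Resident (article 9)? yes; the taxpayer keeps adequate books and records? yes; Designated Person (article 6)? no — 2 of 3 hold (need ≥2) → satisfied.
Under article 1: not a Class-H Person (article 8)? no; and taxpayer's gross receipts: $2,742,700 ≥ $2,245,850? yes, so negated condition no. So the taxpayer is not a Class-D Entity.
Under article 3: the income arises from sources within the territory? no; and the taxpayer is resident for the tax year? no; and the taxpayer controls the paying entity? yes. So the taxpayer is not a Tier VI Enterprise.
Under article 5: Tier VI Enterprise (article 3)? no; or the arrangement has not been notified to the authority? yes. So the taxpayer is an Approved Enterprise.
Under article 2: not an Approved Enterprise (article 5)? no; or the taxpayer is connected with the counterparty? no. So the taxpayer is not a Restricted Taxpayer.
Under article 10: not a Class-D Entity (article 1)? yes; and Restricted Taxpayer (article 2)? no. So the taxpayer is not a Controlled Resident.

No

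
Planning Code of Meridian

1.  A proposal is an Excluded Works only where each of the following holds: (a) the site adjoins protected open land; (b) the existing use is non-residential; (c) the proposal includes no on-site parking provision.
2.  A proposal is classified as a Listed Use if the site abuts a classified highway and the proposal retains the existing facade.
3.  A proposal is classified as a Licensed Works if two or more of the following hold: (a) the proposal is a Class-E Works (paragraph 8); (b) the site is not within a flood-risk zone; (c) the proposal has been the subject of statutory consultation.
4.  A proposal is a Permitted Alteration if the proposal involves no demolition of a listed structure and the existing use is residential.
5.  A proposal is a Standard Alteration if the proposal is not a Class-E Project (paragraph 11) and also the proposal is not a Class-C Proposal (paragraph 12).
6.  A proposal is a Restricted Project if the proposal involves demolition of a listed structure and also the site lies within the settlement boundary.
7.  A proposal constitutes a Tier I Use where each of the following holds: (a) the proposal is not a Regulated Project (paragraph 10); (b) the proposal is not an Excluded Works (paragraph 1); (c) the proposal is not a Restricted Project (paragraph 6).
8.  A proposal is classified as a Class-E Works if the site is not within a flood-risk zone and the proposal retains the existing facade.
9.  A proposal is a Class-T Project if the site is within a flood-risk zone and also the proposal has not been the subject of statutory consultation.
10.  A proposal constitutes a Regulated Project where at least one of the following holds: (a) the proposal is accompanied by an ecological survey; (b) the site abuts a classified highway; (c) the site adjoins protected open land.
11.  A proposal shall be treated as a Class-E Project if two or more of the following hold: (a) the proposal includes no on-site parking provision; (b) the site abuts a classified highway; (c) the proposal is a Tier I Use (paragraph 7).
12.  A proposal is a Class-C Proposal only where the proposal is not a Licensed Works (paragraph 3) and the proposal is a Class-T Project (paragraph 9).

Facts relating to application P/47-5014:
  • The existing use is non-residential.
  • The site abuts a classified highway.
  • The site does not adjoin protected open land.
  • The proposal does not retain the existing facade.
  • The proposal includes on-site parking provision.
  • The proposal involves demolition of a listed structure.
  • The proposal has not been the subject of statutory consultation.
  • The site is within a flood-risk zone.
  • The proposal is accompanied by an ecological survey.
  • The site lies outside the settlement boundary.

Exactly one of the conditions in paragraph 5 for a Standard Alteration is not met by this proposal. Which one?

paragraph 10 — Regulated Project: [the proposal is accompanied by an ecological survey? yes] OR [the site abuts a classified highway? yes] OR [the site adjoins protected open land? no] → satisfied.
paragraph 1 — Excluded Works: [the site adjoins protected open land? no] AND [the existing use is non-residential? yes] AND [the proposal includes no on-site parking provision? no] → not satisfied.
paragraph 6 — Restricted Project: [the proposal involves demolition of a listed structure? yes] AND [the site lies within the settlement boundary? no] → not satisfied.
paragraph 7 — Tier I Use: [not a Regulated Project (paragraph 10)? no] AND [not an Excluded Works (paragraph 1)? yes] AND [not a Restricted Project (paragraph 6)? yes] → not satisfied.
paragraph 11 — Class-E Project: the proposal includes no on-site parking provision? no; the site abuts a classified highway? yes; Tier I Use (paragraph 7)? no — 1 of 3 hold (need ≥2) → not satisfied.
paragraph 8 — Class-E Works: [the site is not within a flood-risk zone? no] AND [the proposal retains the existing facade? no] → not satisfied.
paragraph 3 — Licensed Works: Class-E Works (paragraph 8)? no; the site is not within a flood-risk zone? no; the proposal has been the subject of statutory consultation? no — 0 of 3 hold (need ≥2) → not satisfied.
paragraph 9 — Class-T Project: [the site is within a flood-risk zone? yes] AND [the proposal has not been the subject of statutory consultation? yes] → satisfied.
paragraph 12 — Class-C Proposal: [not a Licensed Works (paragraph 3)? yes] AND [Class-T Project (paragraph 9)? yes] → satisfied.
paragraph 5 — Standard Alteration: [not a Class-E Project (paragraph 11)? yes] AND [not a Class-C Proposal (paragraph 12)? no] → not satisfied.

Class-C Proposal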